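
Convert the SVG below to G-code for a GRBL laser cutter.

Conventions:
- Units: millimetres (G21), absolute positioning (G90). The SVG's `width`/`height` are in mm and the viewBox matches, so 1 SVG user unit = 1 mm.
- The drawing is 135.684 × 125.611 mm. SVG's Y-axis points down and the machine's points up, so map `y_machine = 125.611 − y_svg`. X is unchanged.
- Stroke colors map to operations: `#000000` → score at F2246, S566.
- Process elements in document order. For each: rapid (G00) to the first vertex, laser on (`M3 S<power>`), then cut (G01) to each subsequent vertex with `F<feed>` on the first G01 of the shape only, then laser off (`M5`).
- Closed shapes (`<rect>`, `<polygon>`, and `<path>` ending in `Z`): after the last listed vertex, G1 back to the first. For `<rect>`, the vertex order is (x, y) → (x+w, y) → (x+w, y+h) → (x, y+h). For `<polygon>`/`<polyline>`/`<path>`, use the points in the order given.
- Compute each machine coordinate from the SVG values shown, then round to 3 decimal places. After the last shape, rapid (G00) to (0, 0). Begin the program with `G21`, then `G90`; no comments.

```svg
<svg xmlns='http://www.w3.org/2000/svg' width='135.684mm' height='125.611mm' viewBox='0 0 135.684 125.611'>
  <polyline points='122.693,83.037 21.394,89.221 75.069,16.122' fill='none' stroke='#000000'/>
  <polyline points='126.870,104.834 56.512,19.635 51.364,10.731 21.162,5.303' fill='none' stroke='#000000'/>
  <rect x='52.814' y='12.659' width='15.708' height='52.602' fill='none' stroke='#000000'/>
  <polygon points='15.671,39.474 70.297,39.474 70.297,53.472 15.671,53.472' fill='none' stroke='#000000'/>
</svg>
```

G21
G90
G00 X122.693 Y42.574
M3 S566
G01 X21.394 Y36.390 F2246
G01 X75.069 Y109.489
M5
G00 X126.870 Y20.777
M3 S566
G01 X56.512 Y105.976 F2246
G01 X51.364 Y114.880
G01 X21.162 Y120.308
M5
G00 X52.814 Y112.952
M3 S566
G01 X68.522 Y112.952 F2246
G01 X68.522 Y60.350
G01 X52.814 Y60.350
G01 X52.814 Y112.952
M5
G00 X15.671 Y86.137
M3 S566
G01 X70.297 Y86.137 F2246
G01 X70.297 Y72.139
G01 X15.671 Y72.139
G01 X15.671 Y86.137
M5
G00 X0.000 Y0.000

1 u = 1 mm; y_m = 125.611 − y.

[1] `<polyline>` open polyline, #000000→score S566 F2246: (122.693,42.574) → (21.394,36.390) → (75.069,109.489)

[2] `<polyline>` open polyline, #000000→score S566 F2246: (126.870,20.777) → (56.512,105.976) → (51.364,114.880) → (21.162,120.308)

[3] `<rect>` rectangle, #000000→score S566 F2246: (52.814,112.952) → (68.522,112.952) → (68.522,60.350) → (52.814,60.350) → (52.814,112.952) (closed)

[4] `<polygon>` rectangle, #000000→score S566 F2246: (15.671,86.137) → (70.297,86.137) → (70.297,72.139) → (15.671,72.139) → (15.671,86.137) (closed)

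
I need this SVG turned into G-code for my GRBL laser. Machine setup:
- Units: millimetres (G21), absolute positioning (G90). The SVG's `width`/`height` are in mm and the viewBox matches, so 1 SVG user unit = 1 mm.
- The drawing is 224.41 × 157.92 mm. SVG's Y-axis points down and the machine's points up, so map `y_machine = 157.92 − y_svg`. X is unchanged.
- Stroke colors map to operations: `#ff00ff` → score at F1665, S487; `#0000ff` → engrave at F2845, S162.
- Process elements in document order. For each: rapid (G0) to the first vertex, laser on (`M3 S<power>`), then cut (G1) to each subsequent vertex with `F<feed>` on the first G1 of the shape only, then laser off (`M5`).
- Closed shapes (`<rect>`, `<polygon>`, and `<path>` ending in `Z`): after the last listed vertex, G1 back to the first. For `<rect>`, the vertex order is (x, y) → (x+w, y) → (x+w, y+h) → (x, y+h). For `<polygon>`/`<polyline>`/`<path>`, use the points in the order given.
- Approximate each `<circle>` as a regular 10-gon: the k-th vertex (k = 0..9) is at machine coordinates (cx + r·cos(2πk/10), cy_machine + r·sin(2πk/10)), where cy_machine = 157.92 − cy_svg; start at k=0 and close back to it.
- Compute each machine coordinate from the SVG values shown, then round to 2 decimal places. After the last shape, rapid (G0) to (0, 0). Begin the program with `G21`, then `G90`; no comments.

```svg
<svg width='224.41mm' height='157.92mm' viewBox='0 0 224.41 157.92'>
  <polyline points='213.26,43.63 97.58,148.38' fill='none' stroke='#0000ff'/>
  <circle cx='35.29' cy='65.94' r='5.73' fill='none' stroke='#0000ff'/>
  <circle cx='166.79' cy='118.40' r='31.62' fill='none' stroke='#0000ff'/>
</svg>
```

G21
G90
G0 X213.26 Y114.29
M3 S162
G1 X97.58 Y9.54 F2845
M5
G0 X41.02 Y91.98
M3 S162
G1 X39.93 Y95.35 F2845
G1 X37.06 Y97.43
G1 X33.52 Y97.43
G1 X30.65 Y95.35
G1 X29.56 Y91.98
G1 X30.65 Y88.61
G1 X33.52 Y86.53
G1 X37.06 Y86.53
G1 X39.93 Y88.61
G1 X41.02 Y91.98
M5
G0 X198.41 Y39.52
M3 S162
G1 X192.37 Y58.11 F2845
G1 X176.56 Y69.59
G1 X157.02 Y69.59
G1 X141.21 Y58.11
G1 X135.17 Y39.52
G1 X141.21 Y20.93
G1 X157.02 Y9.45
G1 X176.56 Y9.45
G1 X192.37 Y20.93
G1 X198.41 Y39.52
M5
G0 X0.00 Y0.00

viewBox `0 0 224.41 157.92` with mm width/height → 1 unit = 1 mm. Flip: y_m = 157.92 − y_svg.

**Shape 1** — `<polyline>` line segment, stroke `#0000ff` → engrave (S162, F2845). Machine vertices: (213.26,114.29) → (97.58,9.54). Open path.

**Shape 2** — `<circle>` circle, stroke `#0000ff` → engrave (S162, F2845). Machine vertices: (41.02,91.98) → (39.93,95.35) → (37.06,97.43) → (33.52,97.43) → (30.65,95.35) → (29.56,91.98) → (30.65,88.61) → (33.52,86.53) → (37.06,86.53) → (39.93,88.61) → (41.02,91.98). Closed: final G1 returns to the first vertex.

**Shape 3** — `<circle>` circle, stroke `#0000ff` → engrave (S162, F2845). Machine vertices: (198.41,39.52) → (192.37,58.11) → (176.56,69.59) → (157.02,69.59) → (141.21,58.11) → (135.17,39.52) → (141.21,20.93) → (157.02,9.45) → (176.56,9.45) → (192.37,20.93) → (198.41,39.52). Closed: final G1 returns to the first vertex.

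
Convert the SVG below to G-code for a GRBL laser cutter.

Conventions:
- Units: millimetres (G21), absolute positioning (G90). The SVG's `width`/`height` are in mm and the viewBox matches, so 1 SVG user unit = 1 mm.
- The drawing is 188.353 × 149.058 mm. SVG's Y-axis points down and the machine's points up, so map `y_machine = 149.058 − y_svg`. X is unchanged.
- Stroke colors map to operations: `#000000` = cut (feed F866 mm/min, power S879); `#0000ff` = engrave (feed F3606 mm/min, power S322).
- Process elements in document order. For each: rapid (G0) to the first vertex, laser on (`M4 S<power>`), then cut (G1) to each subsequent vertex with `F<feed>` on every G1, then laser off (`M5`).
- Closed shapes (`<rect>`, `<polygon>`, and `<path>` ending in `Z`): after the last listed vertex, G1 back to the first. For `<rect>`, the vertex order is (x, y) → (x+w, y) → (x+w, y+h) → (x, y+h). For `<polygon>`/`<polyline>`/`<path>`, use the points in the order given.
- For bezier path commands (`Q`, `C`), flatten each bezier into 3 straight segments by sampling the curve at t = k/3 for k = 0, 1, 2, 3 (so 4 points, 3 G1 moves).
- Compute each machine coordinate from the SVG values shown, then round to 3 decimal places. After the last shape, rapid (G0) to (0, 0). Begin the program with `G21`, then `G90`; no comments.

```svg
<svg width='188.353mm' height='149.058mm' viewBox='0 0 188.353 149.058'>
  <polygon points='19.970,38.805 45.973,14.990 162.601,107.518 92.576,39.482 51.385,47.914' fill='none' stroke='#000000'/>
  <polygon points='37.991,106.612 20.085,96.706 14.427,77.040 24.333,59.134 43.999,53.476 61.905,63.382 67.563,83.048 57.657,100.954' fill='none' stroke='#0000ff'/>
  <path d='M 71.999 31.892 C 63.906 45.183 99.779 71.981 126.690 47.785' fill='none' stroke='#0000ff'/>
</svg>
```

G21
G90
G0 X19.970 Y110.253
M4 S879
G1 X45.973 Y134.068 F866
G1 X162.601 Y41.540 F866
G1 X92.576 Y109.576 F866
G1 X51.385 Y101.144 F866
G1 X19.970 Y110.253 F866
M5
G0 X37.991 Y42.446
M4 S322
G1 X20.085 Y52.352 F3606
G1 X14.427 Y72.018 F3606
G1 X24.333 Y89.924 F3606
G1 X43.999 Y95.582 F3606
G1 X61.905 Y85.676 F3606
G1 X67.563 Y66.010 F3606
G1 X57.657 Y48.104 F3606
G1 X37.991 Y42.446 F3606
M5
G0 X71.999 Y117.166
M4 S322
G1 X76.601 Y101.762 F3606
G1 X98.752 Y91.686 F3606
G1 X126.690 Y101.273 F3606
M5
G0 X0.000 Y0.000

viewBox `0 0 188.353 149.058` with mm width/height → 1 unit = 1 mm. Flip: y_m = 149.058 − y_svg.

**Shape 1** — `<polygon>` closed polygon, stroke `#000000` → cut (S879, F866). Machine vertices: (19.970,110.253) → (45.973,134.068) → (162.601,41.540) → (92.576,109.576) → (51.385,101.144) → (19.970,110.253). Closed: final G1 returns to the first vertex.

**Shape 2** — `<polygon>` regular polygon, stroke `#0000ff` → engrave (S322, F3606). Machine vertices: (37.991,42.446) → (20.085,52.352) → (14.427,72.018) → (24.333,89.924) → (43.999,95.582) → (61.905,85.676) → (67.563,66.010) → (57.657,48.104) → (37.991,42.446). Closed: final G1 returns to the first vertex.

**Shape 3** — `<path>` cubic bezier, stroke `#0000ff` → engrave (S322, F3606). Control points (SVG): P0=(71.999,31.892), P1=(63.906,45.183), P2=(99.779,71.981), P3=(126.690,47.785); sampled at t=k/3. Machine vertices: (71.999,117.166) → (76.601,101.762) → (98.752,91.686) → (126.690,101.273). Open path.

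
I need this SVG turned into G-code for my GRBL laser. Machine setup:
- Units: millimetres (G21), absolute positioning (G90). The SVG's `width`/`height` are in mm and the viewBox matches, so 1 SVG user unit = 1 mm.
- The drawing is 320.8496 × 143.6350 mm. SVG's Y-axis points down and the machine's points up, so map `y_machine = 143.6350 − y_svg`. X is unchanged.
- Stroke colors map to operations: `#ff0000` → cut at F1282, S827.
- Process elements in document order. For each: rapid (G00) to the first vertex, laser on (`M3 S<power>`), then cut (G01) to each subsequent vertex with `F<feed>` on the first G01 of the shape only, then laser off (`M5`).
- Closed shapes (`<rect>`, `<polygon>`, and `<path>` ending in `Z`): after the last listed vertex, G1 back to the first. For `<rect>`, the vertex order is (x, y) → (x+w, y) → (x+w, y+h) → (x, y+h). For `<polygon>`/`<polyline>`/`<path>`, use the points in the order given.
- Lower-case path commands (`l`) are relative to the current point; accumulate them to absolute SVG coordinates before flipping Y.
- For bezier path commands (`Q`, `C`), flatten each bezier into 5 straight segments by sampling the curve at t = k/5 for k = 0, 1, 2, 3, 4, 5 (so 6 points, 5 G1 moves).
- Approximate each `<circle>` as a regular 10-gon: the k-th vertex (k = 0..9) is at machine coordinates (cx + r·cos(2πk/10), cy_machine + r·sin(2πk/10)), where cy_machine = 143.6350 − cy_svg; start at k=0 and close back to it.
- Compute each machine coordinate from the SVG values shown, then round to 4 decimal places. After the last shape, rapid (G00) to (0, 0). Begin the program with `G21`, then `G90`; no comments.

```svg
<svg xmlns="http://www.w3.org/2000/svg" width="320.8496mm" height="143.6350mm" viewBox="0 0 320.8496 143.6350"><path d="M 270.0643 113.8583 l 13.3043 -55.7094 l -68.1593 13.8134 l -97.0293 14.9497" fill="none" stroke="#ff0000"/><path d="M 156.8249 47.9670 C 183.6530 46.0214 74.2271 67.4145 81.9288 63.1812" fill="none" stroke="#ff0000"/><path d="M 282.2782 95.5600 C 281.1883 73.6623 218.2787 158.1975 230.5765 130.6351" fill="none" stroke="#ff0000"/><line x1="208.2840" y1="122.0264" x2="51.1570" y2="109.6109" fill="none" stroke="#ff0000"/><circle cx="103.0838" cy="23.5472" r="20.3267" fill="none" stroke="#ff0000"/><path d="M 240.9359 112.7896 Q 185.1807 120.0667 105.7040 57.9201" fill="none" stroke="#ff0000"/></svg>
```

1 u = 1 mm; y_m = 143.6350 − y.

[1] `<path>` open polyline, #ff0000→cut S827 F1282: (270.0643,29.7767) → (283.3686,85.4861) → (215.2093,71.6727) → (118.1800,56.7230)

[2] `<path>` cubic bezier, #ff0000→cut S827 F1282: (156.8249,95.6680) → (158.5983,94.4264) → (139.8331,89.9339) → (112.6916,84.5407) → (89.3360,80.5973) → (81.9288,80.4538)

[3] `<path>` cubic bezier, #ff0000→cut S827 F1282: (282.2782,48.0750) → (275.3021,50.1899) → (260.0666,37.2504) → (243.1490,19.7459) → (231.1265,8.1659) → (230.5765,12.9999)

[4] `<line>` line segment, #ff0000→cut S827 F1282: (208.2840,21.6086) → (51.1570,34.0241)

[5] `<circle>` circle, #ff0000→cut S827 F1282: (123.4105,120.0878) → (119.5284,132.0355) → (109.3651,139.4196) → (96.8025,139.4196) → (86.6392,132.0355) → (82.7571,120.0878) → (86.6392,108.1401) → (96.8025,100.7560) → (109.3651,100.7560) → (119.5284,108.1401) → (123.4105,120.0878) (closed)

[6] `<path>` quadratic bezier, #ff0000→cut S827 F1282: (240.9359,30.8454) → (217.6850,30.7115) → (192.5363,36.1315) → (165.4899,47.1054) → (136.5458,63.6332) → (105.7040,85.7149)

G21
G90
G00 X270.0643 Y29.7767
M3 S827
G01 X283.3686 Y85.4861 F1282
G01 X215.2093 Y71.6727
G01 X118.1800 Y56.7230
M5
G00 X156.8249 Y95.6680
M3 S827
G01 X158.5983 Y94.4264 F1282
G01 X139.8331 Y89.9339
G01 X112.6916 Y84.5407
G01 X89.3360 Y80.5973
G01 X81.9288 Y80.4538
M5
G00 X282.2782 Y48.0750
M3 S827
G01 X275.3021 Y50.1899 F1282
G01 X260.0666 Y37.2504
G01 X243.1490 Y19.7459
G01 X231.1265 Y8.1659
G01 X230.5765 Y12.9999
M5
G00 X208.2840 Y21.6086
M3 S827
G01 X51.1570 Y34.0241 F1282
M5
G00 X123.4105 Y120.0878
M3 S827
G01 X119.5284 Y132.0355 F1282
G01 X109.3651 Y139.4196
G01 X96.8025 Y139.4196
G01 X86.6392 Y132.0355
G01 X82.7571 Y120.0878
G01 X86.6392 Y108.1401
G01 X96.8025 Y100.7560
G01 X109.3651 Y100.7560
G01 X119.5284 Y108.1401
G01 X123.4105 Y120.0878
M5
G00 X240.9359 Y30.8454
M3 S827
G01 X217.6850 Y30.7115 F1282
G01 X192.5363 Y36.1315
G01 X165.4899 Y47.1054
G01 X136.5458 Y63.6332
G01 X105.7040 Y85.7149
M5
G00 X0.0000 Y0.0000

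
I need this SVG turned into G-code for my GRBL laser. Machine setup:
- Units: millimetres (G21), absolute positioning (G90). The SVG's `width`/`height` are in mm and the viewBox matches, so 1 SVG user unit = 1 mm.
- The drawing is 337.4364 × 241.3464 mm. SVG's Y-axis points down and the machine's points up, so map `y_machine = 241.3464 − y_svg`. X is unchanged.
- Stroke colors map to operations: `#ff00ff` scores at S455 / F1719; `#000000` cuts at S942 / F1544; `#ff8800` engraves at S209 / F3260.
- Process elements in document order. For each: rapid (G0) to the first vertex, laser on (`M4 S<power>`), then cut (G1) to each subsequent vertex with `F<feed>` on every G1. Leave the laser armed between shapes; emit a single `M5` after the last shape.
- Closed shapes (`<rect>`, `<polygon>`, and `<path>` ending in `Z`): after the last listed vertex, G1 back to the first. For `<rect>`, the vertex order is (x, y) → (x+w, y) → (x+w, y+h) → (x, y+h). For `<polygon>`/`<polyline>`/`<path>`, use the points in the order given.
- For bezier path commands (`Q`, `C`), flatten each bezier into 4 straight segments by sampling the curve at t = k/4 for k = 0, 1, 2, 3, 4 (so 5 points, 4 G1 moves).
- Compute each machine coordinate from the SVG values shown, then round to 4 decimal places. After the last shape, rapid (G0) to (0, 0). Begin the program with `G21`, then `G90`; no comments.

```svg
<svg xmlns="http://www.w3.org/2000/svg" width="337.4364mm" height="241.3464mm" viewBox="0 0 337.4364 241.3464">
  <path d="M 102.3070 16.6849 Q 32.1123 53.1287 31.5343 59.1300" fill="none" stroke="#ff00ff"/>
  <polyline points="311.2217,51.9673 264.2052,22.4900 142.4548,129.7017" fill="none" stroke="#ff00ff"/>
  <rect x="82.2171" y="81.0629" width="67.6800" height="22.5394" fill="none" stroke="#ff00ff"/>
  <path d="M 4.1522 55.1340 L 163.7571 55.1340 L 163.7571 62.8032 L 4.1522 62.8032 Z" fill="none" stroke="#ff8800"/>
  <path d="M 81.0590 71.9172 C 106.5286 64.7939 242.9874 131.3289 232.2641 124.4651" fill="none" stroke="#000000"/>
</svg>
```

G21
G90
G0 X102.3070 Y224.6615
M4 S455
G1 X71.5607 Y208.3423 F1719
G1 X49.5165 Y195.8283 F1719
G1 X36.1743 Y187.1197 F1719
G1 X31.5343 Y182.2164 F1719
G0 X311.2217 Y189.3791
M4 S455
G1 X264.2052 Y218.8564 F1719
G1 X142.4548 Y111.6447 F1719
G0 X82.2171 Y160.2835
M4 S455
G1 X149.8971 Y160.2835 F1719
G1 X149.8971 Y137.7441 F1719
G1 X82.2171 Y137.7441 F1719
G1 X82.2171 Y160.2835 F1719
G0 X4.1522 Y186.2124
M4 S209
G1 X163.7571 Y186.2124 F3260
G1 X163.7571 Y178.5432 F3260
G1 X4.1522 Y178.5432 F3260
G1 X4.1522 Y186.2124 F3260
G0 X81.0590 Y169.4292
M4 S942
G1 X116.9377 Y163.2585 F1544
G1 X170.2339 Y143.2526 F1544
G1 X216.7439 Y123.1980 F1544
G1 X232.2641 Y116.8813 F1544
M5
G0 X0.0000 Y0.0000

Since the viewBox matches the mm dimensions, user units are millimetres directly. The only transform is the Y-flip y_m = 241.3464 − y_svg.

Shape 1 is a quadratic bezier drawn with `<path>`. Its stroke #ff00ff means score at S455, F1719. After flipping Y the toolpath is (102.3070,224.6615) → (71.5607,208.3423) → (49.5165,195.8283) → (36.1743,187.1197) → (31.5343,182.2164).

Shape 2 is a open polyline drawn with `<polyline>`. Its stroke #ff00ff means score at S455, F1719. After flipping Y the toolpath is (311.2217,189.3791) → (264.2052,218.8564) → (142.4548,111.6447).

Shape 3 is a rectangle drawn with `<rect>`. Its stroke #ff00ff means score at S455, F1719. After flipping Y the toolpath is (82.2171,160.2835) → (149.8971,160.2835) → (149.8971,137.7441) → (82.2171,137.7441) → (82.2171,160.2835), returning to the start.

Shape 4 is a rectangle drawn with `<path>`. Its stroke #ff8800 means engrave at S209, F3260. After flipping Y the toolpath is (4.1522,186.2124) → (163.7571,186.2124) → (163.7571,178.5432) → (4.1522,178.5432) → (4.1522,186.2124), returning to the start.

Shape 5 is a cubic bezier drawn with `<path>`. Its stroke #000000 means cut at S942, F1544. After flipping Y the toolpath is (81.0590,169.4292) → (116.9377,163.2585) → (170.2339,143.2526) → (216.7439,123.1980) → (232.2641,116.8813).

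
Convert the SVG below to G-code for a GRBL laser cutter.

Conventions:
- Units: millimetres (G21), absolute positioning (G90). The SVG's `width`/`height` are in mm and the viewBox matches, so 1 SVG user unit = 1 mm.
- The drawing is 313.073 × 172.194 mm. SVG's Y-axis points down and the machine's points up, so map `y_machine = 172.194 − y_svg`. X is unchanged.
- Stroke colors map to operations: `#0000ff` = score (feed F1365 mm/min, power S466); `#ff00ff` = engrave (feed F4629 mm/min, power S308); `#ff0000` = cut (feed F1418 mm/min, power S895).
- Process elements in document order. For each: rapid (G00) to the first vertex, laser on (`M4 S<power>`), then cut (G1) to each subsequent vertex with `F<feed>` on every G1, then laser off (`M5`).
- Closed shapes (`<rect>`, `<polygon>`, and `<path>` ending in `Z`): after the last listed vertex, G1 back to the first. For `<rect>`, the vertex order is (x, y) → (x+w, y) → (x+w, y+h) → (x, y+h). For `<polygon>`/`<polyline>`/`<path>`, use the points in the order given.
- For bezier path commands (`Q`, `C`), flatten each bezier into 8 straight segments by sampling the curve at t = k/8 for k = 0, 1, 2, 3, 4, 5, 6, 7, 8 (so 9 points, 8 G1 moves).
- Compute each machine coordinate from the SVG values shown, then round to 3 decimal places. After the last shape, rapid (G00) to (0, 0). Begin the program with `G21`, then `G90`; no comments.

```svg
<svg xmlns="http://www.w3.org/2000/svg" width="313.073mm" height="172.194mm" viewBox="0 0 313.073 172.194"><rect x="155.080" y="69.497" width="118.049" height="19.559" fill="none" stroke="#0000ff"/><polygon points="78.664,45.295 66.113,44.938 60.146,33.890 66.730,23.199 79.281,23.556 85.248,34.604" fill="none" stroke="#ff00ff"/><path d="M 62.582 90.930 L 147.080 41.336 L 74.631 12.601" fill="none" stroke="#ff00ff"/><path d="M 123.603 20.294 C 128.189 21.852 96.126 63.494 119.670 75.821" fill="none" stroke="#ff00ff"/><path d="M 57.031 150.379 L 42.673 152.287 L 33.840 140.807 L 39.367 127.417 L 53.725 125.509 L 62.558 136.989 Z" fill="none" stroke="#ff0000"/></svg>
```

G21
G90
G00 X155.080 Y102.697
M4 S466
G1 X273.129 Y102.697 F1365
G1 X273.129 Y83.138 F1365
G1 X155.080 Y83.138 F1365
G1 X155.080 Y102.697 F1365
M5
G00 X78.664 Y126.899
M4 S308
G1 X66.113 Y127.256 F4629
G1 X60.146 Y138.304 F4629
G1 X66.730 Y148.995 F4629
G1 X79.281 Y148.638 F4629
G1 X85.248 Y137.590 F4629
G1 X78.664 Y126.899 F4629
M5
G00 X62.582 Y81.264
M4 S308
G1 X147.080 Y130.858 F4629
G1 X74.631 Y159.593 F4629
M5
G00 X123.603 Y151.900
M4 S308
G1 X123.785 Y149.572 F4629
G1 X121.612 Y144.300 F4629
G1 X118.166 Y136.897 F4629
G1 X114.527 Y128.175 F4629
G1 X111.777 Y118.948 F4629
G1 X110.997 Y110.030 F4629
G1 X113.267 Y102.234 F4629
G1 X119.670 Y96.373 F4629
M5
G00 X57.031 Y21.815
M4 S895
G1 X42.673 Y19.907 F1418
G1 X33.840 Y31.387 F1418
G1 X39.367 Y44.777 F1418
G1 X53.725 Y46.685 F1418
G1 X62.558 Y35.205 F1418
G1 X57.031 Y21.815 F1418
M5
G00 X0.000 Y0.000

Since the viewBox matches the mm dimensions, user units are millimetres directly. The only transform is the Y-flip y_m = 172.194 − y_svg.

Shape 1 is a rectangle drawn with `<rect>`. Its stroke #0000ff means score at S466, F1365. After flipping Y the toolpath is (155.080,102.697) → (273.129,102.697) → (273.129,83.138) → (155.080,83.138) → (155.080,102.697), returning to the start.

Shape 2 is a regular polygon drawn with `<polygon>`. Its stroke #ff00ff means engrave at S308, F4629. After flipping Y the toolpath is (78.664,126.899) → (66.113,127.256) → (60.146,138.304) → (66.730,148.995) → (79.281,148.638) → (85.248,137.590) → (78.664,126.899), returning to the start.

Shape 3 is a open polyline drawn with `<path>`. Its stroke #ff00ff means engrave at S308, F4629. After flipping Y the toolpath is (62.582,81.264) → (147.080,130.858) → (74.631,159.593).

Shape 4 is a cubic bezier drawn with `<path>`. Its stroke #ff00ff means engrave at S308, F4629. After flipping Y the toolpath is (123.603,151.900) → (123.785,149.572) → (121.612,144.300) → (118.166,136.897) → (114.527,128.175) → (111.777,118.948) → (110.997,110.030) → (113.267,102.234) → (119.670,96.373).

Shape 5 is a regular polygon drawn with `<path>`. Its stroke #ff0000 means cut at S895, F1418. After flipping Y the toolpath is (57.031,21.815) → (42.673,19.907) → (33.840,31.387) → (39.367,44.777) → (53.725,46.685) → (62.558,35.205) → (57.031,21.815), returning to the start.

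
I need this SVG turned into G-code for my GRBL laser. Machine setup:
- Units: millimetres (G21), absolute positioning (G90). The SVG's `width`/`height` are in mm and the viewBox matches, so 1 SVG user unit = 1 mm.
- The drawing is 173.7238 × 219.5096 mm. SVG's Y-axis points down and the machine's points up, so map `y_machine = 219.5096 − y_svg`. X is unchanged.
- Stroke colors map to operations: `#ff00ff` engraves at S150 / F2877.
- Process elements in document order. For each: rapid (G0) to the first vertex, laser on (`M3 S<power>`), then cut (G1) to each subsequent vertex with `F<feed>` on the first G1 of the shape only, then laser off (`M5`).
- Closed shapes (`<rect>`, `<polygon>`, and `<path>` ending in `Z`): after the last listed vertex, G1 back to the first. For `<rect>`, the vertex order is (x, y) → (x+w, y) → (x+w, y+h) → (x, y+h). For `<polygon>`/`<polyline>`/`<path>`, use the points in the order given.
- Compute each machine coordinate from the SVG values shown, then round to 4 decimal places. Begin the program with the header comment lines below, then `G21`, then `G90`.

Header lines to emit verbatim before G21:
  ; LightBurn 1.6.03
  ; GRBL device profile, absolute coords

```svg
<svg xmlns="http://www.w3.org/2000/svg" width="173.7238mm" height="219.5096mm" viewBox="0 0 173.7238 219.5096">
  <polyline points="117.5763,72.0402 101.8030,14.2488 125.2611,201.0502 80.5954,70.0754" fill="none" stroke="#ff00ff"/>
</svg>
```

; LightBurn 1.6.03
; GRBL device profile, absolute coords
G21
G90
G0 X117.5763 Y147.4694
M3 S150
G1 X101.8030 Y205.2608 F2877
G1 X125.2611 Y18.4594
G1 X80.5954 Y149.4342
M5

Since the viewBox matches the mm dimensions, user units are millimetres directly. The only transform is the Y-flip y_m = 219.5096 − y_svg.

Shape 1 is a open polyline drawn with `<polyline>`. Its stroke #ff00ff means engrave at S150, F2877. After flipping Y the toolpath is (117.5763,147.4694) → (101.8030,205.2608) → (125.2611,18.4594) → (80.5954,149.4342).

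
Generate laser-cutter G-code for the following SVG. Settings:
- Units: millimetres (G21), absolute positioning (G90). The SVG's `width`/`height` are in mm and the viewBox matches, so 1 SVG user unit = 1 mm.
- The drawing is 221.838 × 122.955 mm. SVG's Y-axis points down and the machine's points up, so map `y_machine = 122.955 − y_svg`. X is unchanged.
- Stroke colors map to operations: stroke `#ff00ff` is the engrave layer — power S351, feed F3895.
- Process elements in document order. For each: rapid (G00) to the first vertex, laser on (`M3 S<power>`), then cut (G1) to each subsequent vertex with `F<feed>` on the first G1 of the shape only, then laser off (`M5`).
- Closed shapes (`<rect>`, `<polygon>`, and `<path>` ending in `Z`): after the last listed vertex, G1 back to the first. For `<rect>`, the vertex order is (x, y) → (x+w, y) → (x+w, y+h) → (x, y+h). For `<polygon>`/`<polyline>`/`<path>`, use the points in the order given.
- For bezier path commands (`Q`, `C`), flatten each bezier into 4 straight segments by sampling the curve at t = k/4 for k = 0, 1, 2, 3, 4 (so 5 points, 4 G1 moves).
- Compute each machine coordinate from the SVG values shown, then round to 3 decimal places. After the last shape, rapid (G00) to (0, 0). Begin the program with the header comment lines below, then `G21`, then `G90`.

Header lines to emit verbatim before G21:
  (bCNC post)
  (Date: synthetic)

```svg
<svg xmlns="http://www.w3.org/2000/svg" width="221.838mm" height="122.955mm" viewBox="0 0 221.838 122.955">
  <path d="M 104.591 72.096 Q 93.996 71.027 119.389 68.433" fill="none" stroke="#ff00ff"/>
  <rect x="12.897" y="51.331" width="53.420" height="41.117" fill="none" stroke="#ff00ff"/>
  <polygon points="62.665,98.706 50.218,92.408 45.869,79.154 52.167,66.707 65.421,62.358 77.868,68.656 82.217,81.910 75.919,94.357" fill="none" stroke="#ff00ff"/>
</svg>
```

1 u = 1 mm; y_m = 122.955 − y.

[1] `<path>` quadratic bezier, #ff00ff→engrave S351 F3895: (104.591,50.859) → (101.543,51.489) → (102.993,52.309) → (108.942,53.320) → (119.389,54.522)

[2] `<rect>` rectangle, #ff00ff→engrave S351 F3895: (12.897,71.624) → (66.317,71.624) → (66.317,30.507) → (12.897,30.507) → (12.897,71.624) (closed)

[3] `<polygon>` regular polygon, #ff00ff→engrave S351 F3895: (62.665,24.249) → (50.218,30.547) → (45.869,43.801) → (52.167,56.248) → (65.421,60.597) → (77.868,54.299) → (82.217,41.045) → (75.919,28.598) → (62.665,24.249) (closed)

(bCNC post)
(Date: synthetic)
G21
G90
G00 X104.591 Y50.859
M3 S351
G1 X101.543 Y51.489 F3895
G1 X102.993 Y52.309
G1 X108.942 Y53.320
G1 X119.389 Y54.522
M5
G00 X12.897 Y71.624
M3 S351
G1 X66.317 Y71.624 F3895
G1 X66.317 Y30.507
G1 X12.897 Y30.507
G1 X12.897 Y71.624
M5
G00 X62.665 Y24.249
M3 S351
G1 X50.218 Y30.547 F3895
G1 X45.869 Y43.801
G1 X52.167 Y56.248
G1 X65.421 Y60.597
G1 X77.868 Y54.299
G1 X82.217 Y41.045
G1 X75.919 Y28.598
G1 X62.665 Y24.249
M5
G00 X0.000 Y0.000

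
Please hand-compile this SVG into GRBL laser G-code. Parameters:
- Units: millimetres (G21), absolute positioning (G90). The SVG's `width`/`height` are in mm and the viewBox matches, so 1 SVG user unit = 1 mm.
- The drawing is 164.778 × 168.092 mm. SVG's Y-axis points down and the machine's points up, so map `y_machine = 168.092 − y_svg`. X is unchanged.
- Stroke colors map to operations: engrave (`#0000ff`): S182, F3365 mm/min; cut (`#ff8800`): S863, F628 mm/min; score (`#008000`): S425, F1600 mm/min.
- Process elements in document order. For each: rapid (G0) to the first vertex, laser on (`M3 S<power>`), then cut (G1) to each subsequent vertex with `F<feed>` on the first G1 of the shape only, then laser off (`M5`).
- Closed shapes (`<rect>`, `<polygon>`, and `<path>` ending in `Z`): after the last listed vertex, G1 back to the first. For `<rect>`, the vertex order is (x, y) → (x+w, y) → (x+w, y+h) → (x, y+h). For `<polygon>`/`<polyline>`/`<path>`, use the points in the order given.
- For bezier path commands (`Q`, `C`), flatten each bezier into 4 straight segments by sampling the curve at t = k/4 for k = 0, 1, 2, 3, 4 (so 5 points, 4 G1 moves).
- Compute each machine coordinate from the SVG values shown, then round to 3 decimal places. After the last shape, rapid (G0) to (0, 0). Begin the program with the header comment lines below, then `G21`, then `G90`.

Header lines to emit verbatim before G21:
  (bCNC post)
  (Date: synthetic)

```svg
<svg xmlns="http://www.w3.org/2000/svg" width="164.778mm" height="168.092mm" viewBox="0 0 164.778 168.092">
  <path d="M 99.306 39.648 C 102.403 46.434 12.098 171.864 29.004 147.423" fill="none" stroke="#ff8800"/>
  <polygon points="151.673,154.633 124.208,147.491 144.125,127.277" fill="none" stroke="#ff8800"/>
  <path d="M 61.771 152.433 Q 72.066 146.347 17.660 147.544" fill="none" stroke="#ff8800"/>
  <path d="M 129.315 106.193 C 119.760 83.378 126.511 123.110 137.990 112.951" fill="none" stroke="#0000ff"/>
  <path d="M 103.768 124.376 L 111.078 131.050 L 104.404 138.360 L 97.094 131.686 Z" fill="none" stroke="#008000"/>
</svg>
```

viewBox `0 0 164.778 168.092` with mm width/height → 1 unit = 1 mm. Flip: y_m = 168.092 − y_svg.

**Shape 1** — `<path>` cubic bezier, stroke `#ff8800` → cut (S863, F628). Control points (SVG): P0=(99.306,39.648), P1=(102.403,46.434), P2=(12.098,171.864), P3=(29.004,147.423); sampled at t=k/4. Machine vertices: (99.306,128.444) → (87.250,105.304) → (58.977,62.846) → (33.292,26.244) → (29.004,20.669). Open path.

**Shape 2** — `<polygon>` regular polygon, stroke `#ff8800` → cut (S863, F628). Machine vertices: (151.673,13.459) → (124.208,20.601) → (144.125,40.815) → (151.673,13.459). Closed: final G1 returns to the first vertex.

**Shape 3** — `<path>` quadratic bezier, stroke `#ff8800` → cut (S863, F628). Control points (SVG): P0=(61.771,152.433), P1=(72.066,146.347), P2=(17.660,147.544); sampled at t=k/4. Machine vertices: (61.771,15.659) → (62.875,18.247) → (55.891,19.924) → (40.819,20.691) → (17.660,20.548). Open path.

**Shape 4** — `<path>` cubic bezier, stroke `#0000ff` → engrave (S182, F3365). Control points (SVG): P0=(129.315,106.193), P1=(119.760,83.378), P2=(126.511,123.110), P3=(137.990,112.951); sampled at t=k/4. Machine vertices: (129.315,61.899) → (125.025,69.040) → (125.765,63.266) → (130.448,55.119) → (137.990,55.141). Open path.

**Shape 5** — `<path>` regular polygon, stroke `#008000` → score (S425, F1600). Machine vertices: (103.768,43.716) → (111.078,37.042) → (104.404,29.732) → (97.094,36.406) → (103.768,43.716). Closed: final G1 returns to the first vertex.

(bCNC post)
(Date: synthetic)
G21
G90
G0 X99.306 Y128.444
M3 S863
G1 X87.250 Y105.304 F628
G1 X58.977 Y62.846
G1 X33.292 Y26.244
G1 X29.004 Y20.669
M5
G0 X151.673 Y13.459
M3 S863
G1 X124.208 Y20.601 F628
G1 X144.125 Y40.815
G1 X151.673 Y13.459
M5
G0 X61.771 Y15.659
M3 S863
G1 X62.875 Y18.247 F628
G1 X55.891 Y19.924
G1 X40.819 Y20.691
G1 X17.660 Y20.548
M5
G0 X129.315 Y61.899
M3 S182
G1 X125.025 Y69.040 F3365
G1 X125.765 Y63.266
G1 X130.448 Y55.119
G1 X137.990 Y55.141
M5
G0 X103.768 Y43.716
M3 S425
G1 X111.078 Y37.042 F1600
G1 X104.404 Y29.732
G1 X97.094 Y36.406
G1 X103.768 Y43.716
M5
G0 X0.000 Y0.000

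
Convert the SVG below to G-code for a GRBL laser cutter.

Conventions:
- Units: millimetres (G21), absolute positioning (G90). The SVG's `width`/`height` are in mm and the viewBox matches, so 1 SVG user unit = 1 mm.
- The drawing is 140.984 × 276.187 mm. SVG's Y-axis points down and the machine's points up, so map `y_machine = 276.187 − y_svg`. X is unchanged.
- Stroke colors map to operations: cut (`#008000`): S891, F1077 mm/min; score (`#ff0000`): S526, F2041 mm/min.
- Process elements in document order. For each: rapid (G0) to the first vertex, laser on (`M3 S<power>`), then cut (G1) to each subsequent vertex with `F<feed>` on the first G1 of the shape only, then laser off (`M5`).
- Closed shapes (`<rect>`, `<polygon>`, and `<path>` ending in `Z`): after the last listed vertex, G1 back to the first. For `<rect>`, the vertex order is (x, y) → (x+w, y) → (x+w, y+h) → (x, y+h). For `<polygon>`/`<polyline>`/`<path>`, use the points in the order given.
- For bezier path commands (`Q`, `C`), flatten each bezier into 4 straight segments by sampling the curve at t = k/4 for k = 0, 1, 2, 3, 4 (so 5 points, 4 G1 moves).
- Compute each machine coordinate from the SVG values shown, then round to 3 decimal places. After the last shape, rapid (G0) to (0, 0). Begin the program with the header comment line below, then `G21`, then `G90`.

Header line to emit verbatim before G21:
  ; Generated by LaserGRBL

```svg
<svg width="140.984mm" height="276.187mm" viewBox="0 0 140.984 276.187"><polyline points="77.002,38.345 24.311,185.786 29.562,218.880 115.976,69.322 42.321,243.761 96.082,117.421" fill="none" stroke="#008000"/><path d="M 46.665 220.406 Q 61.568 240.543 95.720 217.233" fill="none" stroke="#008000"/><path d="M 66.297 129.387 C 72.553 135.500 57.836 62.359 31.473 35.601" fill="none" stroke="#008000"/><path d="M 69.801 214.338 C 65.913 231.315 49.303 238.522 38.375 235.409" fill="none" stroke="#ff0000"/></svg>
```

; Generated by LaserGRBL
G21
G90
G0 X77.002 Y237.842
M3 S891
G1 X24.311 Y90.401 F1077
G1 X29.562 Y57.307
G1 X115.976 Y206.865
G1 X42.321 Y32.426
G1 X96.082 Y158.766
M5
G0 X46.665 Y55.781
M3 S891
G1 X55.320 Y48.428 F1077
G1 X66.380 Y46.506
G1 X79.847 Y50.014
G1 X95.720 Y58.954
M5
G0 X66.297 Y146.800
M3 S891
G1 X67.202 Y155.112 F1077
G1 X61.117 Y181.366
G1 X48.916 Y213.784
G1 X31.473 Y240.586
M5
G0 X69.801 Y61.849
M3 S526
G1 X64.787 Y50.957 F2041
G1 X56.728 Y43.780
G1 X47.349 Y40.370
G1 X38.375 Y40.778
M5
G0 X0.000 Y0.000

viewBox `0 0 140.984 276.187` with mm width/height → 1 unit = 1 mm. Flip: y_m = 276.187 − y_svg.

**Shape 1** — `<polyline>` open polyline, stroke `#008000` → cut (S891, F1077). Machine vertices: (77.002,237.842) → (24.311,90.401) → (29.562,57.307) → (115.976,206.865) → (42.321,32.426) → (96.082,158.766). Open path.

**Shape 2** — `<path>` quadratic bezier, stroke `#008000` → cut (S891, F1077). Control points (SVG): P0=(46.665,220.406), P1=(61.568,240.543), P2=(95.720,217.233); sampled at t=k/4. Machine vertices: (46.665,55.781) → (55.320,48.428) → (66.380,46.506) → (79.847,50.014) → (95.720,58.954). Open path.

**Shape 3** — `<path>` cubic bezier, stroke `#008000` → cut (S891, F1077). Control points (SVG): P0=(66.297,129.387), P1=(72.553,135.500), P2=(57.836,62.359), P3=(31.473,35.601); sampled at t=k/4. Machine vertices: (66.297,146.800) → (67.202,155.112) → (61.117,181.366) → (48.916,213.784) → (31.473,240.586). Open path.

**Shape 4** — `<path>` cubic bezier, stroke `#ff0000` → score (S526, F2041). Control points (SVG): P0=(69.801,214.338), P1=(65.913,231.315), P2=(49.303,238.522), P3=(38.375,235.409); sampled at t=k/4. Machine vertices: (69.801,61.849) → (64.787,50.957) → (56.728,43.780) → (47.349,40.370) → (38.375,40.778). Open path.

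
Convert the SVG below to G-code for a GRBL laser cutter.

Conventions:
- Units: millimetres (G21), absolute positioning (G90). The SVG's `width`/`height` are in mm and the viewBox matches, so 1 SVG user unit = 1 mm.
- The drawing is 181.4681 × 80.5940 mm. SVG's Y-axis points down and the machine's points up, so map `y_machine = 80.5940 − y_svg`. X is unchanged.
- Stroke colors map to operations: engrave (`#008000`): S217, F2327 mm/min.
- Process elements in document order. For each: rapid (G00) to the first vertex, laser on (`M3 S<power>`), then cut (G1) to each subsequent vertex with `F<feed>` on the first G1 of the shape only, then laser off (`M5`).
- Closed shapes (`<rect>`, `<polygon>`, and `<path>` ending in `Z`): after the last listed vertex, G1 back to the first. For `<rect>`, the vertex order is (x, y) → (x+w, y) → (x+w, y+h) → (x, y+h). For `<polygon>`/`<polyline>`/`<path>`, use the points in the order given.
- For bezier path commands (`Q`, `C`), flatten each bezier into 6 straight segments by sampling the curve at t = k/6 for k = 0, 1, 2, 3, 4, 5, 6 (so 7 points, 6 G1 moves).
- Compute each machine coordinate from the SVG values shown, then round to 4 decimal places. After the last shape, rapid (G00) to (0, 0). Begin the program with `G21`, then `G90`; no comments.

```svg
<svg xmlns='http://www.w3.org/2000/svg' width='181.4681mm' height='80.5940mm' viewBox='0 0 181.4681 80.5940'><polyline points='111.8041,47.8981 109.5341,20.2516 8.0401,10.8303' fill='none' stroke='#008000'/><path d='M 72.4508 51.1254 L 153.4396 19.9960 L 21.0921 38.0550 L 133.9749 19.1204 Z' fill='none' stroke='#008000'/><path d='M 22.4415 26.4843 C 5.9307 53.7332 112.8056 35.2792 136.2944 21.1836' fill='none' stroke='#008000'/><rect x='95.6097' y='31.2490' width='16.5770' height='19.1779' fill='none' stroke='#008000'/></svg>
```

G21
G90
G00 X111.8041 Y32.6959
M3 S217
G1 X109.5341 Y60.3424 F2327
G1 X8.0401 Y69.7637
M5
G00 X72.4508 Y29.4686
M3 S217
G1 X153.4396 Y60.5980 F2327
G1 X21.0921 Y42.5390
G1 X133.9749 Y61.4736
G1 X72.4508 Y29.4686
M5
G00 X22.4415 Y54.1097
M3 S217
G1 X23.5110 Y44.0621 F2327
G1 X39.4011 Y40.2410
G1 X64.3681 Y41.2559
G1 X92.6684 Y45.7161
G1 X118.5584 Y52.2312
G1 X136.2944 Y59.4104
M5
G00 X95.6097 Y49.3450
M3 S217
G1 X112.1867 Y49.3450 F2327
G1 X112.1867 Y30.1671
G1 X95.6097 Y30.1671
G1 X95.6097 Y49.3450
M5
G00 X0.0000 Y0.0000

Since the viewBox matches the mm dimensions, user units are millimetres directly. The only transform is the Y-flip y_m = 80.5940 − y_svg.

Shape 1 is a open polyline drawn with `<polyline>`. Its stroke #008000 means engrave at S217, F2327. After flipping Y the toolpath is (111.8041,32.6959) → (109.5341,60.3424) → (8.0401,69.7637).

Shape 2 is a closed polygon drawn with `<path>`. Its stroke #008000 means engrave at S217, F2327. After flipping Y the toolpath is (72.4508,29.4686) → (153.4396,60.5980) → (21.0921,42.5390) → (133.9749,61.4736) → (72.4508,29.4686), returning to the start.

Shape 3 is a cubic bezier drawn with `<path>`. Its stroke #008000 means engrave at S217, F2327. After flipping Y the toolpath is (22.4415,54.1097) → (23.5110,44.0621) → (39.4011,40.2410) → (64.3681,41.2559) → (92.6684,45.7161) → (118.5584,52.2312) → (136.2944,59.4104).

Shape 4 is a rectangle drawn with `<rect>`. Its stroke #008000 means engrave at S217, F2327. After flipping Y the toolpath is (95.6097,49.3450) → (112.1867,49.3450) → (112.1867,30.1671) → (95.6097,30.1671) → (95.6097,49.3450), returning to the start.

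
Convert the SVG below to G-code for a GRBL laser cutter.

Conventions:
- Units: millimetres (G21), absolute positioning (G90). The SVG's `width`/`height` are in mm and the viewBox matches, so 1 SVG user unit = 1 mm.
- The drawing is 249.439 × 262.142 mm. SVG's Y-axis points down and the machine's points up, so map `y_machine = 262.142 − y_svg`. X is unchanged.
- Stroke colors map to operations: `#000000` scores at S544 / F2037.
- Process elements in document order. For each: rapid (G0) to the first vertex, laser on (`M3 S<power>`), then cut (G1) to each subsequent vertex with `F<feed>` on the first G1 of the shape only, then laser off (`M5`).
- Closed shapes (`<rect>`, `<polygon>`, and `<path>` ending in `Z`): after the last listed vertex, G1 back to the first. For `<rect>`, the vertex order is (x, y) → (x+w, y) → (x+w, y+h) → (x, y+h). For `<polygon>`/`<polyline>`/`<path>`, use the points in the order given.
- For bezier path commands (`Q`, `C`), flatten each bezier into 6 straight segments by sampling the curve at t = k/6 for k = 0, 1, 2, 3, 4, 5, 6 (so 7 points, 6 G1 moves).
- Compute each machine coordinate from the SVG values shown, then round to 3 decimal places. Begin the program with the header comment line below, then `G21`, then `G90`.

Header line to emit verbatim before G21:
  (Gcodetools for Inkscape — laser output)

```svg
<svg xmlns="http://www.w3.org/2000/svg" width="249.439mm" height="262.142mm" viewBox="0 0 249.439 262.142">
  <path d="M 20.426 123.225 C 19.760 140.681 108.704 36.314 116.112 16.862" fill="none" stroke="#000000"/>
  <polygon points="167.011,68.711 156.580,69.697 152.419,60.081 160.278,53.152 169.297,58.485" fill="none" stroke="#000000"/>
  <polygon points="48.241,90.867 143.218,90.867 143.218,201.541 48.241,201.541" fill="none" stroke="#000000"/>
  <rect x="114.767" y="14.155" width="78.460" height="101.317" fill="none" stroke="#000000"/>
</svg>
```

(Gcodetools for Inkscape — laser output)
G21
G90
G0 X20.426 Y138.917
M3 S544
G1 X26.768 Y139.384 F2037
G1 X43.291 Y154.412
G1 X65.241 Y178.258
G1 X87.864 Y205.180
G1 X106.406 Y229.435
G1 X116.112 Y245.280
M5
G0 X167.011 Y193.431
M3 S544
G1 X156.580 Y192.445 F2037
G1 X152.419 Y202.061
G1 X160.278 Y208.990
G1 X169.297 Y203.657
G1 X167.011 Y193.431
M5
G0 X48.241 Y171.275
M3 S544
G1 X143.218 Y171.275 F2037
G1 X143.218 Y60.601
G1 X48.241 Y60.601
G1 X48.241 Y171.275
M5
G0 X114.767 Y247.987
M3 S544
G1 X193.227 Y247.987 F2037
G1 X193.227 Y146.670
G1 X114.767 Y146.670
G1 X114.767 Y247.987
M5

1 u = 1 mm; y_m = 262.142 − y.

[1] `<path>` cubic bezier, #000000→score S544 F2037: (20.426,138.917) → (26.768,139.384) → (43.291,154.412) → (65.241,178.258) → (87.864,205.180) → (106.406,229.435) → (116.112,245.280)

[2] `<polygon>` regular polygon, #000000→score S544 F2037: (167.011,193.431) → (156.580,192.445) → (152.419,202.061) → (160.278,208.990) → (169.297,203.657) → (167.011,193.431) (closed)

[3] `<polygon>` rectangle, #000000→score S544 F2037: (48.241,171.275) → (143.218,171.275) → (143.218,60.601) → (48.241,60.601) → (48.241,171.275) (closed)

[4] `<rect>` rectangle, #000000→score S544 F2037: (114.767,247.987) → (193.227,247.987) → (193.227,146.670) → (114.767,146.670) → (114.767,247.987) (closed)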